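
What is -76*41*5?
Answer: -15580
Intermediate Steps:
-76*41*5 = -3116*5 = -15580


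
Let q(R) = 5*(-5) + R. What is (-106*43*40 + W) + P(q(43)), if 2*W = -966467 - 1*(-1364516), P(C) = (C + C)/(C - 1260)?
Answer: 2305217/138 ≈ 16704.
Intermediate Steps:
q(R) = -25 + R
P(C) = 2*C/(-1260 + C) (P(C) = (2*C)/(-1260 + C) = 2*C/(-1260 + C))
W = 398049/2 (W = (-966467 - 1*(-1364516))/2 = (-966467 + 1364516)/2 = (1/2)*398049 = 398049/2 ≈ 1.9902e+5)
(-106*43*40 + W) + P(q(43)) = (-106*43*40 + 398049/2) + 2*(-25 + 43)/(-1260 + (-25 + 43)) = (-4558*40 + 398049/2) + 2*18/(-1260 + 18) = (-182320 + 398049/2) + 2*18/(-1242) = 33409/2 + 2*18*(-1/1242) = 33409/2 - 2/69 = 2305217/138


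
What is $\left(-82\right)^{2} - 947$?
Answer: $5777$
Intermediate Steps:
$\left(-82\right)^{2} - 947 = 6724 - 947 = 5777$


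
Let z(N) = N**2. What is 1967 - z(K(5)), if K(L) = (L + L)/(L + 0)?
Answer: 1963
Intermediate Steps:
K(L) = 2 (K(L) = (2*L)/L = 2)
1967 - z(K(5)) = 1967 - 1*2**2 = 1967 - 1*4 = 1967 - 4 = 1963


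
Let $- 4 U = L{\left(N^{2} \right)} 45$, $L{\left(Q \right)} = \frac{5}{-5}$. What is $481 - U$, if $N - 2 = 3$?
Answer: $\frac{1879}{4} \approx 469.75$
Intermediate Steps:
$N = 5$ ($N = 2 + 3 = 5$)
$L{\left(Q \right)} = -1$ ($L{\left(Q \right)} = 5 \left(- \frac{1}{5}\right) = -1$)
$U = \frac{45}{4}$ ($U = - \frac{\left(-1\right) 45}{4} = \left(- \frac{1}{4}\right) \left(-45\right) = \frac{45}{4} \approx 11.25$)
$481 - U = 481 - \frac{45}{4} = \frac{1879}{4}$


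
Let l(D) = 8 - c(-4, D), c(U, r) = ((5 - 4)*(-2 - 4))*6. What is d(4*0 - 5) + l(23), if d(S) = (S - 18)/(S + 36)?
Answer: 1341/31 ≈ 43.258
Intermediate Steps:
c(U, r) = -36 (c(U, r) = (1*(-6))*6 = -6*6 = -36)
l(D) = 44 (l(D) = 8 - 1*(-36) = 8 + 36 = 44)
d(S) = (-18 + S)/(36 + S)
d(4*0 - 5) + l(23) = (-18 + (4*0 - 5))/(36 + (4*0 - 5)) + 44 = (-18 + (0 - 5))/(36 + (0 - 5)) + 44 = (-18 - 5)/(36 - 5) + 44 = -23/31 + 44 = 1341/31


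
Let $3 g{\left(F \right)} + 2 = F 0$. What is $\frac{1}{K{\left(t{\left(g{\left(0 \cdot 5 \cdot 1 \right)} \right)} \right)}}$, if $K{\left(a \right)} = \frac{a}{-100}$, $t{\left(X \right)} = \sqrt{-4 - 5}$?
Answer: $\frac{100 i}{3} \approx 33.333 i$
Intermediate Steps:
$g{\left(F \right)} = - \frac{2}{3}$ ($g{\left(F \right)} = - \frac{2}{3} + \frac{F 0}{3} = - \frac{2}{3} + \frac{1}{3} \cdot 0 = - \frac{2}{3} + 0 = - \frac{2}{3}$)
$t{\left(X \right)} = 3 i$ ($t{\left(X \right)} = \sqrt{-9} = 3 i$)
$K{\left(a \right)} = - \frac{a}{100}$ ($K{\left(a \right)} = a \left(- \frac{1}{100}\right) = - \frac{a}{100}$)
$\frac{1}{K{\left(t{\left(g{\left(0 \cdot 5 \cdot 1 \right)} \right)} \right)}} = \frac{1}{\left(- \frac{1}{100}\right) 3 i} = \frac{1}{\left(- \frac{3}{100}\right) i} = \frac{100 i}{3}$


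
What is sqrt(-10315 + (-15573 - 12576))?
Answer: 8*I*sqrt(601) ≈ 196.12*I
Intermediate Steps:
sqrt(-10315 + (-15573 - 12576)) = sqrt(-10315 - 28149) = sqrt(-38464) = 8*I*sqrt(601)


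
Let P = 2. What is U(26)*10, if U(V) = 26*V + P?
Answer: 6780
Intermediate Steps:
U(V) = 2 + 26*V (U(V) = 26*V + 2 = 2 + 26*V)
U(26)*10 = (2 + 26*26)*10 = (2 + 676)*10 = 678*10 = 6780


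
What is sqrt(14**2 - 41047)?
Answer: 3*I*sqrt(4539) ≈ 202.12*I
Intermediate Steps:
sqrt(14**2 - 41047) = sqrt(196 - 41047) = sqrt(-40851) = 3*I*sqrt(4539)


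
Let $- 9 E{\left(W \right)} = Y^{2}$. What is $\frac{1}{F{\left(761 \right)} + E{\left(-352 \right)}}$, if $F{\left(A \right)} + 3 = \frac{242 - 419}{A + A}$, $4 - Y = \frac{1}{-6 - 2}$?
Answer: $- \frac{48704}{243857} \approx -0.19972$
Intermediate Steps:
$Y = \frac{33}{8}$ ($Y = 4 - \frac{1}{-6 - 2} = 4 - \frac{1}{-8} = 4 - - \frac{1}{8} = 4 + \frac{1}{8} = \frac{33}{8} \approx 4.125$)
$E{\left(W \right)} = - \frac{121}{64}$ ($E{\left(W \right)} = - \frac{\left(\frac{33}{8}\right)^{2}}{9} = \left(- \frac{1}{9}\right) \frac{1089}{64} = - \frac{121}{64}$)
$F{\left(A \right)} = -3 - \frac{177}{2 A}$ ($F{\left(A \right)} = -3 + \frac{242 - 419}{A + A} = -3 - \frac{177}{2 A}$)
$\frac{1}{F{\left(761 \right)} + E{\left(-352 \right)}} = \frac{1}{\left(-3 - \frac{177}{2 \cdot 761}\right) - \frac{121}{64}} = \frac{1}{\left(-3 - \frac{177}{1522}\right) - \frac{121}{64}} = \frac{1}{- \frac{4743}{1522} - \frac{121}{64}} = \frac{1}{- \frac{243857}{48704}} = - \frac{48704}{243857}$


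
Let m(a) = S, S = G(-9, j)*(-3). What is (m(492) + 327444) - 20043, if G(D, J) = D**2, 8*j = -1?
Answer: 307158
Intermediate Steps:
j = -1/8 (j = (1/8)*(-1) = -1/8 ≈ -0.12500)
S = -243 (S = (-9)**2*(-3) = 81*(-3) = -243)
m(a) = -243
(m(492) + 327444) - 20043 = (-243 + 327444) - 20043 = 327201 - 20043 = 307158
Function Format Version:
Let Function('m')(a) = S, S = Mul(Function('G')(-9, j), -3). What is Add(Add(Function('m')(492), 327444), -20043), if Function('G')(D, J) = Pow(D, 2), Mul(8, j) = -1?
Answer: 307158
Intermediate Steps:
j = Rational(-1, 8) (j = Mul(Rational(1, 8), -1) = Rational(-1, 8) ≈ -0.12500)
S = -243 (S = Mul(Pow(-9, 2), -3) = Mul(81, -3) = -243)
Function('m')(a) = -243
Add(Add(Function('m')(492), 327444), -20043) = Add(Add(-243, 327444), -20043) = Add(327201, -20043) = 307158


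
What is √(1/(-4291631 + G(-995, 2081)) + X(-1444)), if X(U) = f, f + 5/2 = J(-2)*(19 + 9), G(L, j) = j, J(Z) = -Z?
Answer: √9844127930442/428955 ≈ 7.3144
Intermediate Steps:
f = 107/2 (f = -5/2 + (-1*(-2))*(19 + 9) = -5/2 + 2*28 = -5/2 + 56 = 107/2 ≈ 53.500)
X(U) = 107/2
√(1/(-4291631 + G(-995, 2081)) + X(-1444)) = √(1/(-4291631 + 2081) + 107/2) = √(1/(-4289550) + 107/2) = √(-1/4289550 + 107/2) = √(114745462/2144775) = √9844127930442/428955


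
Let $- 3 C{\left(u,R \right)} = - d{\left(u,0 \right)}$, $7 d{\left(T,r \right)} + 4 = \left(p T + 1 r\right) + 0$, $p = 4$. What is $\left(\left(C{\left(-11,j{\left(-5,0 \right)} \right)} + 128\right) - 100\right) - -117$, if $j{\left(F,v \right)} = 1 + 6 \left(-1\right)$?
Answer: $\frac{999}{7} \approx 142.71$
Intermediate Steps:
$d{\left(T,r \right)} = - \frac{4}{7} + \frac{r}{7} + \frac{4 T}{7}$ ($d{\left(T,r \right)} = - \frac{4}{7} + \frac{\left(4 T + 1 r\right) + 0}{7} = - \frac{4}{7} + \frac{\left(4 T + r\right) + 0}{7} = - \frac{4}{7} + \frac{\left(r + 4 T\right) + 0}{7} = - \frac{4}{7} + \frac{r + 4 T}{7} = - \frac{4}{7} + \left(\frac{r}{7} + \frac{4 T}{7}\right) = - \frac{4}{7} + \frac{r}{7} + \frac{4 T}{7}$)
$j{\left(F,v \right)} = -5$ ($j{\left(F,v \right)} = 1 - 6 = -5$)
$C{\left(u,R \right)} = - \frac{4}{21} + \frac{4 u}{21}$ ($C{\left(u,R \right)} = - \frac{\left(-1\right) \left(- \frac{4}{7} + \frac{1}{7} \cdot 0 + \frac{4 u}{7}\right)}{3} = - \frac{\left(-1\right) \left(- \frac{4}{7} + 0 + \frac{4 u}{7}\right)}{3} = - \frac{\left(-1\right) \left(- \frac{4}{7} + \frac{4 u}{7}\right)}{3} = - \frac{\frac{4}{7} - \frac{4 u}{7}}{3} = - \frac{4}{21} + \frac{4 u}{21}$)
$\left(\left(C{\left(-11,j{\left(-5,0 \right)} \right)} + 128\right) - 100\right) - -117 = \left(\left(\left(- \frac{4}{21} + \frac{4}{21} \left(-11\right)\right) + 128\right) - 100\right) - -117 = \left(\left(\left(- \frac{4}{21} - \frac{44}{21}\right) + 128\right) - 100\right) + 117 = \left(\left(- \frac{16}{7} + 128\right) - 100\right) + 117 = \left(\frac{880}{7} - 100\right) + 117 = \frac{180}{7} + 117 = \frac{999}{7}$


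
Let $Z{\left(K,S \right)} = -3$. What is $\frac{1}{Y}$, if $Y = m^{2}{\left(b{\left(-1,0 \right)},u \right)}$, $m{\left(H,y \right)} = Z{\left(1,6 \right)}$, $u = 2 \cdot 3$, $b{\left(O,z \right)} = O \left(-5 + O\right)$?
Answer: $\frac{1}{9} \approx 0.11111$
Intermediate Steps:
$u = 6$
$m{\left(H,y \right)} = -3$
$Y = 9$ ($Y = \left(-3\right)^{2} = 9$)
$\frac{1}{Y} = \frac{1}{9}$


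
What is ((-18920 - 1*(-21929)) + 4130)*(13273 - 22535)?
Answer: -66121418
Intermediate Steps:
((-18920 - 1*(-21929)) + 4130)*(13273 - 22535) = ((-18920 + 21929) + 4130)*(-9262) = (3009 + 4130)*(-9262) = 7139*(-9262) = -66121418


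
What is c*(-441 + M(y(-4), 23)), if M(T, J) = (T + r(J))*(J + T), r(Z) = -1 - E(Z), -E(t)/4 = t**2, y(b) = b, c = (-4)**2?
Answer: 634688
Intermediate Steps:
c = 16
E(t) = -4*t**2
r(Z) = -1 + 4*Z**2 (r(Z) = -1 - (-4)*Z**2 = -1 + 4*Z**2)
M(T, J) = (J + T)*(-1 + T + 4*J**2) (M(T, J) = (T + (-1 + 4*J**2))*(J + T) = (-1 + T + 4*J**2)*(J + T) = (J + T)*(-1 + T + 4*J**2))
c*(-441 + M(y(-4), 23)) = 16*(-441 + ((-4)**2 - 1*23 - 1*(-4) + 4*23**3 + 23*(-4) + 4*(-4)*23**2)) = 16*(-441 + (16 - 23 + 4 + 4*12167 - 92 + 4*(-4)*529)) = 16*(-441 + (16 - 23 + 4 + 48668 - 92 - 8464)) = 16*(-441 + 40109) = 16*39668 = 634688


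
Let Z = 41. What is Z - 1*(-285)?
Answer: 326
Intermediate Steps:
Z - 1*(-285) = 41 - 1*(-285) = 41 + 285 = 326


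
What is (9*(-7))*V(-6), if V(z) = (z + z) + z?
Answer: 1134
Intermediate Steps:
V(z) = 3*z (V(z) = 2*z + z = 3*z)
(9*(-7))*V(-6) = (9*(-7))*(3*(-6)) = -63*(-18) = 1134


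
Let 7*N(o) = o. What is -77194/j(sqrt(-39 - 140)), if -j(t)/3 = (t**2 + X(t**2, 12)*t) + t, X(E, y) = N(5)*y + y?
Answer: -540358*sqrt(179)/(-81087*I + 3759*sqrt(179)) ≈ -39.935 - 64.389*I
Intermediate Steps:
N(o) = o/7
X(E, y) = 12*y/7 (X(E, y) = ((1/7)*5)*y + y = 5*y/7 + y = 12*y/7)
j(t) = -3*t**2 - 453*t/7 (j(t) = -3*((t**2 + ((12/7)*12)*t) + t) = -3*((t**2 + 144*t/7) + t) = -3*(t**2 + 151*t/7) = -3*t**2 - 453*t/7)
-77194/j(sqrt(-39 - 140)) = -77194*(-7/(3*sqrt(-39 - 140)*(151 + 7*sqrt(-39 - 140)))) = -77194*7*I*sqrt(179)/(537*(151 + 7*sqrt(-179))) = -77194*7*I*sqrt(179)/(537*(151 + 7*(I*sqrt(179)))) = -77194*7*I*sqrt(179)/(537*(151 + 7*I*sqrt(179))) = -540358*I*sqrt(179)/(537*(151 + 7*I*sqrt(179)))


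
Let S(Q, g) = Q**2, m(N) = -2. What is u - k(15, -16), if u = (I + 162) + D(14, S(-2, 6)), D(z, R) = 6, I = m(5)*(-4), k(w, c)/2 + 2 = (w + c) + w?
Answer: 152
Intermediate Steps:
k(w, c) = -4 + 2*c + 4*w (k(w, c) = -4 + 2*((w + c) + w) = -4 + 2*((c + w) + w) = -4 + 2*(c + 2*w) = -4 + (2*c + 4*w) = -4 + 2*c + 4*w)
I = 8 (I = -2*(-4) = 8)
u = 176 (u = (8 + 162) + 6 = 170 + 6 = 176)
u - k(15, -16) = 176 - (-4 + 2*(-16) + 4*15) = 176 - (-4 - 32 + 60) = 176 - 1*24 = 176 - 24 = 152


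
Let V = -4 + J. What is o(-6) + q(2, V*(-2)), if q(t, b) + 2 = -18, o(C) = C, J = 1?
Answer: -26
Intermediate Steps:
V = -3 (V = -4 + 1 = -3)
q(t, b) = -20 (q(t, b) = -2 - 18 = -20)
o(-6) + q(2, V*(-2)) = -6 - 20 = -26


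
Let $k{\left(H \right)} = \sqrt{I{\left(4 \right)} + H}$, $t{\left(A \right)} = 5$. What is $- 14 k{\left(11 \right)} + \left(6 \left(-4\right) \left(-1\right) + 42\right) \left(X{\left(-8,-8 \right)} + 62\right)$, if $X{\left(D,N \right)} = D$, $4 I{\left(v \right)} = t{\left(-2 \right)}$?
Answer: $3515$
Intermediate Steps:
$I{\left(v \right)} = \frac{5}{4}$ ($I{\left(v \right)} = \frac{1}{4} \cdot 5 = \frac{5}{4}$)
$k{\left(H \right)} = \sqrt{\frac{5}{4} + H}$
$- 14 k{\left(11 \right)} + \left(6 \left(-4\right) \left(-1\right) + 42\right) \left(X{\left(-8,-8 \right)} + 62\right) = - 14 \frac{\sqrt{5 + 4 \cdot 11}}{2} + \left(6 \left(-4\right) \left(-1\right) + 42\right) \left(-8 + 62\right) = - 14 \frac{\sqrt{5 + 44}}{2} + \left(\left(-24\right) \left(-1\right) + 42\right) 54 = - 14 \frac{\sqrt{49}}{2} + \left(24 + 42\right) 54 = - 14 \cdot \frac{1}{2} \cdot 7 + 66 \cdot 54 = \left(-14\right) \frac{7}{2} + 3564 = -49 + 3564 = 3515$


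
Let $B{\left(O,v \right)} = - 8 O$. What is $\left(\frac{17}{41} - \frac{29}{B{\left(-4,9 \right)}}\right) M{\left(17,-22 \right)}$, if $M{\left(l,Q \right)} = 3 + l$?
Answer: $- \frac{3225}{328} \approx -9.8323$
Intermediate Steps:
$\left(\frac{17}{41} - \frac{29}{B{\left(-4,9 \right)}}\right) M{\left(17,-22 \right)} = \left(\frac{17}{41} - \frac{29}{\left(-8\right) \left(-4\right)}\right) \left(3 + 17\right) = \left(17 \cdot \frac{1}{41} - \frac{29}{32}\right) 20 = \left(\frac{17}{41} - \frac{29}{32}\right) 20 = \left(- \frac{645}{1312}\right) 20 = - \frac{3225}{328}$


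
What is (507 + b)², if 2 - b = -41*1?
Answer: 302500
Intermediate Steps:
b = 43 (b = 2 - (-41) = 2 - 1*(-41) = 2 + 41 = 43)
(507 + b)² = (507 + 43)² = 550² = 302500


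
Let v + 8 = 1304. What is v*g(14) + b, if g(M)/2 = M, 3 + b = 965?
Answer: 37250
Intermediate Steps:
b = 962 (b = -3 + 965 = 962)
g(M) = 2*M
v = 1296 (v = -8 + 1304 = 1296)
v*g(14) + b = 1296*(2*14) + 962 = 1296*28 + 962 = 36288 + 962 = 37250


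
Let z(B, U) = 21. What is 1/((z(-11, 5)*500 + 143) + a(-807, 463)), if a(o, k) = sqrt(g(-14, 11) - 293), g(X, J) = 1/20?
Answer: 212860/2265474839 - 6*I*sqrt(3255)/2265474839 ≈ 9.3958e-5 - 1.511e-7*I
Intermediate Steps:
g(X, J) = 1/20
a(o, k) = 3*I*sqrt(3255)/10 (a(o, k) = sqrt(1/20 - 293) = sqrt(-5859/20) = 3*I*sqrt(3255)/10)
1/((z(-11, 5)*500 + 143) + a(-807, 463)) = 1/((21*500 + 143) + 3*I*sqrt(3255)/10) = 1/((10500 + 143) + 3*I*sqrt(3255)/10) = 1/(10643 + 3*I*sqrt(3255)/10)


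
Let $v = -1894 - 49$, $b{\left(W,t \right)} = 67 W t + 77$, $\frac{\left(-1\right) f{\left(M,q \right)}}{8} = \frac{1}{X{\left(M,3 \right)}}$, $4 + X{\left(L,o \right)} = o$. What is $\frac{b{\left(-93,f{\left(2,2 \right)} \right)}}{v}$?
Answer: $\frac{49771}{1943} \approx 25.616$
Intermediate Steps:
$X{\left(L,o \right)} = -4 + o$
$f{\left(M,q \right)} = 8$ ($f{\left(M,q \right)} = - \frac{8}{-4 + 3} = - \frac{8}{-1} = \left(-8\right) \left(-1\right) = 8$)
$b{\left(W,t \right)} = 77 + 67 W t$ ($b{\left(W,t \right)} = 67 W t + 77 = 77 + 67 W t$)
$v = -1943$
$\frac{b{\left(-93,f{\left(2,2 \right)} \right)}}{v} = \frac{77 + 67 \left(-93\right) 8}{-1943} = \left(77 - 49848\right) \left(- \frac{1}{1943}\right) = \left(-49771\right) \left(- \frac{1}{1943}\right) = \frac{49771}{1943}$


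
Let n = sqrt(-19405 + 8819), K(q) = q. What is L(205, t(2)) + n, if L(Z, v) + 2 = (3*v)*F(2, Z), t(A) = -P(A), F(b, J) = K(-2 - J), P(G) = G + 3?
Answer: 3103 + I*sqrt(10586) ≈ 3103.0 + 102.89*I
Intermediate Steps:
P(G) = 3 + G
F(b, J) = -2 - J
n = I*sqrt(10586) (n = sqrt(-10586) = I*sqrt(10586) ≈ 102.89*I)
t(A) = -3 - A (t(A) = -(3 + A) = -3 - A)
L(Z, v) = -2 + 3*v*(-2 - Z) (L(Z, v) = -2 + (3*v)*(-2 - Z) = -2 + 3*v*(-2 - Z))
L(205, t(2)) + n = (-2 - 3*(-3 - 1*2)*(2 + 205)) + I*sqrt(10586) = (-2 - 3*(-3 - 2)*207) + I*sqrt(10586) = (-2 - 3*(-5)*207) + I*sqrt(10586) = (-2 + 3105) + I*sqrt(10586) = 3103 + I*sqrt(10586)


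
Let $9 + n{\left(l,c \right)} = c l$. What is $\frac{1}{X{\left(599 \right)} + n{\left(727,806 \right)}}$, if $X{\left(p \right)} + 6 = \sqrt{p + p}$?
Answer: $\frac{585947}{343333885611} - \frac{\sqrt{1198}}{343333885611} \approx 1.7065 \cdot 10^{-6}$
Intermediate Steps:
$n{\left(l,c \right)} = -9 + c l$
$X{\left(p \right)} = -6 + \sqrt{2} \sqrt{p}$ ($X{\left(p \right)} = -6 + \sqrt{p + p} = -6 + \sqrt{2 p} = -6 + \sqrt{2} \sqrt{p}$)
$\frac{1}{X{\left(599 \right)} + n{\left(727,806 \right)}} = \frac{1}{\left(-6 + \sqrt{2} \sqrt{599}\right) + \left(-9 + 806 \cdot 727\right)} = \frac{1}{\left(-6 + \sqrt{1198}\right) + \left(-9 + 585962\right)} = \frac{1}{\left(-6 + \sqrt{1198}\right) + 585953} = \frac{1}{585947 + \sqrt{1198}}$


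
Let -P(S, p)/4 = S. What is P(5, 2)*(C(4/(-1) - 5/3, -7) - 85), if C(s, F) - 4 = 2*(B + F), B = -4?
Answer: 2060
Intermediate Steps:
P(S, p) = -4*S
C(s, F) = -4 + 2*F (C(s, F) = 4 + 2*(-4 + F) = 4 + (-8 + 2*F) = -4 + 2*F)
P(5, 2)*(C(4/(-1) - 5/3, -7) - 85) = (-4*5)*((-4 + 2*(-7)) - 85) = -20*((-4 - 14) - 85) = -20*(-18 - 85) = -20*(-103) = 2060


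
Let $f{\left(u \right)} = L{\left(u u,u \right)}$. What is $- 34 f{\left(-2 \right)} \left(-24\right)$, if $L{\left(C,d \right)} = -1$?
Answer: $-816$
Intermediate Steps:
$f{\left(u \right)} = -1$
$- 34 f{\left(-2 \right)} \left(-24\right) = \left(-34\right) \left(-1\right) \left(-24\right) = 34 \left(-24\right) = -816$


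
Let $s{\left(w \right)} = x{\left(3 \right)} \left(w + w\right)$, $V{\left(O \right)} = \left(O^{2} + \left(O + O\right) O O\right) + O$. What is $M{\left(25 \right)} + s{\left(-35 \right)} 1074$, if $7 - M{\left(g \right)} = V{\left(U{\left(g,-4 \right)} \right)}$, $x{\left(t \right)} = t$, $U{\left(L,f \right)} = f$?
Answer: $-225417$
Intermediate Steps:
$V{\left(O \right)} = O + O^{2} + 2 O^{3}$ ($V{\left(O \right)} = \left(O^{2} + 2 O O O\right) + O = \left(O^{2} + 2 O^{2} O\right) + O = \left(O^{2} + 2 O^{3}\right) + O = O + O^{2} + 2 O^{3}$)
$M{\left(g \right)} = 123$ ($M{\left(g \right)} = 7 - - 4 \left(1 - 4 + 2 \left(-4\right)^{2}\right) = 7 - - 4 \left(1 - 4 + 2 \cdot 16\right) = 7 - - 4 \left(1 - 4 + 32\right) = 7 - \left(-4\right) 29 = 7 - -116 = 7 + 116 = 123$)
$s{\left(w \right)} = 6 w$ ($s{\left(w \right)} = 3 \left(w + w\right) = 3 \cdot 2 w = 6 w$)
$M{\left(25 \right)} + s{\left(-35 \right)} 1074 = 123 + 6 \left(-35\right) 1074 = 123 - 225540 = -225417$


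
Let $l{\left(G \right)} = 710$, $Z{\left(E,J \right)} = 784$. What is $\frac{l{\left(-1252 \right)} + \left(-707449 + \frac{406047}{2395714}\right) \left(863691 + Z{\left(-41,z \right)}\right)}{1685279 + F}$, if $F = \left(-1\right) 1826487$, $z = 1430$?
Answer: $\frac{1465151188059820085}{338293982512} \approx 4.331 \cdot 10^{6}$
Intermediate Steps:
$F = -1826487$
$\frac{l{\left(-1252 \right)} + \left(-707449 + \frac{406047}{2395714}\right) \left(863691 + Z{\left(-41,z \right)}\right)}{1685279 + F} = \frac{710 + \left(-707449 + \frac{406047}{2395714}\right) \left(863691 + 784\right)}{1685279 - 1826487} = \frac{710 + \left(-707449 + 406047 \cdot \frac{1}{2395714}\right) 864475}{-141208} = \left(710 + \left(-707449 + \frac{406047}{2395714}\right) 864475\right) \left(- \frac{1}{141208}\right) = \left(710 - \frac{1465151189760777025}{2395714}\right) \left(- \frac{1}{141208}\right) = \left(- \frac{1465151188059820085}{2395714}\right) \left(- \frac{1}{141208}\right) = \frac{1465151188059820085}{338293982512}$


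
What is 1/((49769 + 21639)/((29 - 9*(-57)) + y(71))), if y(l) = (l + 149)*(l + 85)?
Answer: 17431/35704 ≈ 0.48821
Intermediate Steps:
y(l) = (85 + l)*(149 + l) (y(l) = (149 + l)*(85 + l) = (85 + l)*(149 + l))
1/((49769 + 21639)/((29 - 9*(-57)) + y(71))) = 1/((49769 + 21639)/((29 - 9*(-57)) + (12665 + 71**2 + 234*71))) = 1/(71408/((29 + 513) + (12665 + 5041 + 16614))) = 1/(71408/(542 + 34320)) = 1/(71408/34862) = 1/(71408*(1/34862)) = 1/(35704/17431) = 17431/35704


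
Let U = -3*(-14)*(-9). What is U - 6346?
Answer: -6724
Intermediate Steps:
U = -378 (U = 42*(-9) = -378)
U - 6346 = -378 - 6346 = -6724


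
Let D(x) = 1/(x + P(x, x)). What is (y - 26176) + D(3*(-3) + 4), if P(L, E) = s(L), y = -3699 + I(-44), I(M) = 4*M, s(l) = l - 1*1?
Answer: -330562/11 ≈ -30051.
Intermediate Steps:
s(l) = -1 + l (s(l) = l - 1 = -1 + l)
y = -3875 (y = -3699 + 4*(-44) = -3699 - 176 = -3875)
P(L, E) = -1 + L
D(x) = 1/(-1 + 2*x) (D(x) = 1/(x + (-1 + x)) = 1/(-1 + 2*x))
(y - 26176) + D(3*(-3) + 4) = (-3875 - 26176) + 1/(-1 + 2*(3*(-3) + 4)) = -30051 + 1/(-1 + 2*(-9 + 4)) = -30051 + 1/(-1 + 2*(-5)) = -30051 + 1/(-1 - 10) = -30051 + 1/(-11) = -30051 - 1/11 = -330562/11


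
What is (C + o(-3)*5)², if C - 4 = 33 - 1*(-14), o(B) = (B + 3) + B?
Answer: 1296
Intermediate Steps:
o(B) = 3 + 2*B (o(B) = (3 + B) + B = 3 + 2*B)
C = 51 (C = 4 + (33 - 1*(-14)) = 4 + (33 + 14) = 4 + 47 = 51)
(C + o(-3)*5)² = (51 + (3 + 2*(-3))*5)² = (51 + (3 - 6)*5)² = (51 - 3*5)² = (51 - 15)² = 36² = 1296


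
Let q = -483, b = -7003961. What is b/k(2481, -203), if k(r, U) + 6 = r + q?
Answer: -7003961/1992 ≈ -3516.0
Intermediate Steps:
k(r, U) = -489 + r (k(r, U) = -6 + (r - 483) = -6 + (-483 + r) = -489 + r)
b/k(2481, -203) = -7003961/(-489 + 2481) = -7003961/1992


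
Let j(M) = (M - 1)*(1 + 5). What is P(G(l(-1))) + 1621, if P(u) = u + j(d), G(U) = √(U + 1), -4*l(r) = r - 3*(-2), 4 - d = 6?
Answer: 1603 + I/2 ≈ 1603.0 + 0.5*I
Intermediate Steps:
d = -2 (d = 4 - 1*6 = 4 - 6 = -2)
j(M) = -6 + 6*M (j(M) = (-1 + M)*6 = -6 + 6*M)
l(r) = -3/2 - r/4 (l(r) = -(r - 3*(-2))/4 = -(r + 6)/4 = -(6 + r)/4 = -3/2 - r/4)
G(U) = √(1 + U)
P(u) = -18 + u (P(u) = u + (-6 + 6*(-2)) = u + (-6 - 12) = u - 18 = -18 + u)
P(G(l(-1))) + 1621 = (-18 + √(1 + (-3/2 - ¼*(-1)))) + 1621 = (-18 + √(1 + (-3/2 + ¼))) + 1621 = (-18 + √(1 - 5/4)) + 1621 = (-18 + √(-¼)) + 1621 = (-18 + I/2) + 1621 = 1603 + I/2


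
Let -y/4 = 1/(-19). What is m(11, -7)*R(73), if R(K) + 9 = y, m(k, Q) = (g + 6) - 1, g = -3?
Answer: -334/19 ≈ -17.579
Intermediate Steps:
m(k, Q) = 2 (m(k, Q) = (-3 + 6) - 1 = 3 - 1 = 2)
y = 4/19 (y = -4/(-19) = -4*(-1)/19 = -4*(-1/19) = 4/19 ≈ 0.21053)
R(K) = -167/19 (R(K) = -9 + 4/19 = -167/19)
m(11, -7)*R(73) = 2*(-167/19) = -334/19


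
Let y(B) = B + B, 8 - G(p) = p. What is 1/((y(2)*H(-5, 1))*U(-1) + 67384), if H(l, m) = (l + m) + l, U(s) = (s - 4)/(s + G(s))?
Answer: 2/134813 ≈ 1.4835e-5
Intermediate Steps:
G(p) = 8 - p
y(B) = 2*B
U(s) = -½ + s/8 (U(s) = (s - 4)/(s + (8 - s)) = (-4 + s)/8 = (-4 + s)*(⅛) = -½ + s/8)
H(l, m) = m + 2*l
1/((y(2)*H(-5, 1))*U(-1) + 67384) = 1/(((2*2)*(1 + 2*(-5)))*(-½ + (⅛)*(-1)) + 67384) = 1/((4*(1 - 10))*(-½ - ⅛) + 67384) = 1/((4*(-9))*(-5/8) + 67384) = 1/(-36*(-5/8) + 67384) = 1/(45/2 + 67384) = 1/(134813/2) = 2/134813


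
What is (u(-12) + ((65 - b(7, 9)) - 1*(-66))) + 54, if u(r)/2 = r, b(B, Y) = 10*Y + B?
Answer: 64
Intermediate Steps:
b(B, Y) = B + 10*Y
u(r) = 2*r
(u(-12) + ((65 - b(7, 9)) - 1*(-66))) + 54 = (2*(-12) + ((65 - (7 + 10*9)) - 1*(-66))) + 54 = (-24 + ((65 - (7 + 90)) + 66)) + 54 = (-24 + ((65 - 1*97) + 66)) + 54 = (-24 + ((65 - 97) + 66)) + 54 = (-24 + (-32 + 66)) + 54 = (-24 + 34) + 54 = 10 + 54 = 64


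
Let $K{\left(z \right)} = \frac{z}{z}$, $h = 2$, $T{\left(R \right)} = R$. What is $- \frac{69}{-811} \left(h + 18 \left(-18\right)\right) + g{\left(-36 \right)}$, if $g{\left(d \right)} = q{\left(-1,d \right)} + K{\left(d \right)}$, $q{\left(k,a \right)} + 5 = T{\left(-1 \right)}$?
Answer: $- \frac{26273}{811} \approx -32.396$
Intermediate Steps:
$K{\left(z \right)} = 1$
$q{\left(k,a \right)} = -6$ ($q{\left(k,a \right)} = -5 - 1 = -6$)
$g{\left(d \right)} = -5$ ($g{\left(d \right)} = -6 + 1 = -5$)
$- \frac{69}{-811} \left(h + 18 \left(-18\right)\right) + g{\left(-36 \right)} = - \frac{69}{-811} \left(2 + 18 \left(-18\right)\right) - 5 = \left(-69\right) \left(- \frac{1}{811}\right) \left(2 - 324\right) - 5 = \frac{69}{811} \left(-322\right) - 5 = - \frac{22218}{811} - 5 = - \frac{26273}{811}$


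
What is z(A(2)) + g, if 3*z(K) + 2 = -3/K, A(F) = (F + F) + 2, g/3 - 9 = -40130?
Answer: -722183/6 ≈ -1.2036e+5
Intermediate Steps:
g = -120363 (g = 27 + 3*(-40130) = 27 - 120390 = -120363)
A(F) = 2 + 2*F (A(F) = 2*F + 2 = 2 + 2*F)
z(K) = -2/3 - 1/K (z(K) = -2/3 + (-3/K)/3 = -2/3 - 1/K)
z(A(2)) + g = (-2/3 - 1/(2 + 2*2)) - 120363 = (-2/3 - 1/(2 + 4)) - 120363 = (-2/3 - 1/6) - 120363 = -5/6 - 120363 = -722183/6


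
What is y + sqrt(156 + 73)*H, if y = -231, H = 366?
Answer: -231 + 366*sqrt(229) ≈ 5307.6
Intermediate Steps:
y + sqrt(156 + 73)*H = -231 + sqrt(156 + 73)*366 = -231 + sqrt(229)*366 = -231 + 366*sqrt(229)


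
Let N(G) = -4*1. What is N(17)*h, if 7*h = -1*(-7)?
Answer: -4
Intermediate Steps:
h = 1 (h = (-1*(-7))/7 = (1/7)*7 = 1)
N(G) = -4
N(17)*h = -4*1 = -4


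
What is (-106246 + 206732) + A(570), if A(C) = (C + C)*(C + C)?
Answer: 1400086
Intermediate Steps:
A(C) = 4*C² (A(C) = (2*C)*(2*C) = 4*C²)
(-106246 + 206732) + A(570) = (-106246 + 206732) + 4*570² = 100486 + 4*324900 = 100486 + 1299600 = 1400086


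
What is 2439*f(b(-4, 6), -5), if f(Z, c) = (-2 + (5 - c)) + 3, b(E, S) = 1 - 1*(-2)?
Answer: 26829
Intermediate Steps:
b(E, S) = 3 (b(E, S) = 1 + 2 = 3)
f(Z, c) = 6 - c (f(Z, c) = (3 - c) + 3 = 6 - c)
2439*f(b(-4, 6), -5) = 2439*(6 - 1*(-5)) = 2439*(6 + 5) = 2439*11 = 26829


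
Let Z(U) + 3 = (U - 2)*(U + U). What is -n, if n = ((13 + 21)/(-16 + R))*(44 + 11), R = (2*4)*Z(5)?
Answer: -187/20 ≈ -9.3500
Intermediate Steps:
Z(U) = -3 + 2*U*(-2 + U) (Z(U) = -3 + (U - 2)*(U + U) = -3 + (-2 + U)*(2*U) = -3 + 2*U*(-2 + U))
R = 216 (R = (2*4)*(-3 - 4*5 + 2*5²) = 8*(-3 - 20 + 2*25) = 8*(-3 - 20 + 50) = 8*27 = 216)
n = 187/20 (n = ((13 + 21)/(-16 + 216))*(44 + 11) = (34/200)*55 = (34*(1/200))*55 = (17/100)*55 = 187/20 ≈ 9.3500)
-n = -1*187/20 = -187/20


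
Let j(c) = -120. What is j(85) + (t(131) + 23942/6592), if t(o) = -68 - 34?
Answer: -719741/3296 ≈ -218.37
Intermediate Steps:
t(o) = -102
j(85) + (t(131) + 23942/6592) = -120 + (-102 + 23942/6592) = -120 + (-102 + 23942*(1/6592)) = -120 + (-102 + 11971/3296) = -120 - 324221/3296 = -719741/3296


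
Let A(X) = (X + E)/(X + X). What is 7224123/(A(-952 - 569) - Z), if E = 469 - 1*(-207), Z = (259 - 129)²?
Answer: -130034214/304195 ≈ -427.47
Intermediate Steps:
Z = 16900 (Z = 130² = 16900)
E = 676 (E = 469 + 207 = 676)
A(X) = (676 + X)/(2*X) (A(X) = (X + 676)/(X + X) = (676 + X)/((2*X)) = (676 + X)*(1/(2*X)) = (676 + X)/(2*X))
7224123/(A(-952 - 569) - Z) = 7224123/((676 + (-952 - 569))/(2*(-952 - 569)) - 1*16900) = 7224123/((½)*(676 - 1521)/(-1521) - 16900) = 7224123/((½)*(-1/1521)*(-845) - 16900) = 7224123/(5/18 - 16900) = 7224123/(-304195/18) = 7224123*(-18/304195) = -130034214/304195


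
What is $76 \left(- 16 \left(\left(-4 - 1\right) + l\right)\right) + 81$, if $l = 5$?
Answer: $81$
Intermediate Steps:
$76 \left(- 16 \left(\left(-4 - 1\right) + l\right)\right) + 81 = 76 \left(- 16 \left(\left(-4 - 1\right) + 5\right)\right) + 81 = 76 \left(- 16 \left(-5 + 5\right)\right) + 81 = 76 \left(\left(-16\right) 0\right) + 81 = 76 \cdot 0 + 81 = 0 + 81 = 81$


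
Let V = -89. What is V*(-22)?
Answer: 1958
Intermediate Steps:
V*(-22) = -89*(-22) = 1958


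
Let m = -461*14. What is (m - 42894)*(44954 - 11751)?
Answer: -1638501644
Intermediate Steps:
m = -6454
(m - 42894)*(44954 - 11751) = (-6454 - 42894)*(44954 - 11751) = -49348*33203 = -1638501644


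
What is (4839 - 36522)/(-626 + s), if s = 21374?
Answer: -10561/6916 ≈ -1.5270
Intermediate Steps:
(4839 - 36522)/(-626 + s) = (4839 - 36522)/(-626 + 21374) = -31683/20748 = -31683*1/20748 = -10561/6916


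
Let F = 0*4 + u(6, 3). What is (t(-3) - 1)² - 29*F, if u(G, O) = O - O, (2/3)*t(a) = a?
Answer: 121/4 ≈ 30.250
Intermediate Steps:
t(a) = 3*a/2
u(G, O) = 0
F = 0 (F = 0*4 + 0 = 0 + 0 = 0)
(t(-3) - 1)² - 29*F = ((3/2)*(-3) - 1)² - 29*0 = (-9/2 - 1)² + 0 = (-11/2)² + 0 = 121/4 + 0 = 121/4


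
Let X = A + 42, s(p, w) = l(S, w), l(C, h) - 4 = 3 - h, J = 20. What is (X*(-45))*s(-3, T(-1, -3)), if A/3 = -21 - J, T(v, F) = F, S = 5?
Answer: 36450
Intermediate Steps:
l(C, h) = 7 - h (l(C, h) = 4 + (3 - h) = 7 - h)
A = -123 (A = 3*(-21 - 1*20) = 3*(-21 - 20) = 3*(-41) = -123)
s(p, w) = 7 - w
X = -81 (X = -123 + 42 = -81)
(X*(-45))*s(-3, T(-1, -3)) = (-81*(-45))*(7 - 1*(-3)) = 3645*(7 + 3) = 3645*10 = 36450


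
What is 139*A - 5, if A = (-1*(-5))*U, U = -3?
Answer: -2090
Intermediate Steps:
A = -15 (A = -1*(-5)*(-3) = 5*(-3) = -15)
139*A - 5 = 139*(-15) - 5 = -2085 - 5 = -2090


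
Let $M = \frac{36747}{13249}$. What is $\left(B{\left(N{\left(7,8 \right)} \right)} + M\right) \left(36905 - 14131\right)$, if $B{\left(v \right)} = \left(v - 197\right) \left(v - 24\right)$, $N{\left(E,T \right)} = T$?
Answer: $\frac{913276639602}{13249} \approx 6.8932 \cdot 10^{7}$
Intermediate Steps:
$B{\left(v \right)} = \left(-197 + v\right) \left(-24 + v\right)$
$M = \frac{36747}{13249}$ ($M = 36747 \cdot \frac{1}{13249} = \frac{36747}{13249} \approx 2.7736$)
$\left(B{\left(N{\left(7,8 \right)} \right)} + M\right) \left(36905 - 14131\right) = \left(\left(4728 + 8^{2} - 1768\right) + \frac{36747}{13249}\right) \left(36905 - 14131\right) = \left(\left(4728 + 64 - 1768\right) + \frac{36747}{13249}\right) 22774 = \left(3024 + \frac{36747}{13249}\right) 22774 = \frac{40101723}{13249} \cdot 22774 = \frac{913276639602}{13249}$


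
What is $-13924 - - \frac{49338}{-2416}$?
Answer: $- \frac{16844861}{1208} \approx -13944.0$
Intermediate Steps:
$-13924 - - \frac{49338}{-2416} = -13924 - \left(-49338\right) \left(- \frac{1}{2416}\right) = -13924 - \frac{24669}{1208} = - \frac{16844861}{1208}$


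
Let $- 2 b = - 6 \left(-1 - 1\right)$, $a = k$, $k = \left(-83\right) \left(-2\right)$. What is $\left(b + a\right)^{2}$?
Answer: $25600$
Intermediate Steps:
$k = 166$
$a = 166$
$b = -6$ ($b = - \frac{\left(-6\right) \left(-1 - 1\right)}{2} = - \frac{\left(-6\right) \left(-2\right)}{2} = \left(- \frac{1}{2}\right) 12 = -6$)
$\left(b + a\right)^{2} = \left(-6 + 166\right)^{2} = 160^{2} = 25600$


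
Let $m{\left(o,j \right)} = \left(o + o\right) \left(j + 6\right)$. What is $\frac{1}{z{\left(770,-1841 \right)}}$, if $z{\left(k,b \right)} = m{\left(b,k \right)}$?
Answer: $- \frac{1}{2857232} \approx -3.4999 \cdot 10^{-7}$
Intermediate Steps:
$m{\left(o,j \right)} = 2 o \left(6 + j\right)$
$z{\left(k,b \right)} = 2 b \left(6 + k\right)$
$\frac{1}{z{\left(770,-1841 \right)}} = \frac{1}{2 \left(-1841\right) \left(6 + 770\right)} = \frac{1}{2 \left(-1841\right) 776} = \frac{1}{-2857232} = - \frac{1}{2857232}$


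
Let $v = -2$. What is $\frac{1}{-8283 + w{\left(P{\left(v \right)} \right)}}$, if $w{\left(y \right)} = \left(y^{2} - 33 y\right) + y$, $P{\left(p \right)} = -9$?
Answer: $- \frac{1}{7914} \approx -0.00012636$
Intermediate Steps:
$w{\left(y \right)} = y^{2} - 32 y$
$\frac{1}{-8283 + w{\left(P{\left(v \right)} \right)}} = \frac{1}{-8283 - 9 \left(-32 - 9\right)} = \frac{1}{-8283 - -369} = \frac{1}{-8283 + 369} = \frac{1}{-7914} = - \frac{1}{7914}$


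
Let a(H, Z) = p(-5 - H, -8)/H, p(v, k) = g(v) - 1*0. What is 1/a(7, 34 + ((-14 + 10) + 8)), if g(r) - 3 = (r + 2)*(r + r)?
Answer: 7/243 ≈ 0.028807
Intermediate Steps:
g(r) = 3 + 2*r*(2 + r) (g(r) = 3 + (r + 2)*(r + r) = 3 + (2 + r)*(2*r) = 3 + 2*r*(2 + r))
p(v, k) = 3 + 2*v**2 + 4*v (p(v, k) = (3 + 2*v**2 + 4*v) - 1*0 = (3 + 2*v**2 + 4*v) + 0 = 3 + 2*v**2 + 4*v)
a(H, Z) = (-17 - 4*H + 2*(-5 - H)**2)/H (a(H, Z) = (3 + 2*(-5 - H)**2 + 4*(-5 - H))/H = (3 + 2*(-5 - H)**2 + (-20 - 4*H))/H = (-17 - 4*H + 2*(-5 - H)**2)/H)
1/a(7, 34 + ((-14 + 10) + 8)) = 1/(16 + 2*7 + 33/7) = 1/(16 + 14 + 33*(1/7)) = 1/(16 + 14 + 33/7) = 1/(243/7) = 7/243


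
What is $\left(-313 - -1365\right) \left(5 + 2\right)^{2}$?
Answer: $51548$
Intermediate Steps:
$\left(-313 - -1365\right) \left(5 + 2\right)^{2} = \left(-313 + 1365\right) 7^{2} = 1052 \cdot 49 = 51548$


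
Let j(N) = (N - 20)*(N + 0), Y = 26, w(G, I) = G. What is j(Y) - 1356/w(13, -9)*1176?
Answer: -1592628/13 ≈ -1.2251e+5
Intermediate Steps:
j(N) = N*(-20 + N) (j(N) = (-20 + N)*N = N*(-20 + N))
j(Y) - 1356/w(13, -9)*1176 = 26*(-20 + 26) - 1356/13*1176 = 26*6 - 1356*1/13*1176 = 156 - 1356/13*1176 = 156 - 1594656/13 = -1592628/13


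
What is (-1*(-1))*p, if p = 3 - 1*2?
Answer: 1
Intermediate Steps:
p = 1 (p = 3 - 2 = 1)
(-1*(-1))*p = -1*(-1)*1 = 1*1 = 1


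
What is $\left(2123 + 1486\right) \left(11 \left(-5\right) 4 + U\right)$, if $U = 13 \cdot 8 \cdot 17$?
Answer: $5586732$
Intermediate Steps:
$U = 1768$ ($U = 104 \cdot 17 = 1768$)
$\left(2123 + 1486\right) \left(11 \left(-5\right) 4 + U\right) = \left(2123 + 1486\right) \left(11 \left(-5\right) 4 + 1768\right) = 3609 \left(\left(-55\right) 4 + 1768\right) = 3609 \left(-220 + 1768\right) = 3609 \cdot 1548 = 5586732$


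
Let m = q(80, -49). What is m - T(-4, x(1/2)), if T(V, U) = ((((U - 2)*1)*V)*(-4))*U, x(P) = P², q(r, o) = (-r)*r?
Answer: -6393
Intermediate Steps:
q(r, o) = -r²
m = -6400 (m = -1*80² = -1*6400 = -6400)
T(V, U) = -4*U*V*(-2 + U) (T(V, U) = ((((-2 + U)*1)*V)*(-4))*U = (((-2 + U)*V)*(-4))*U = ((V*(-2 + U))*(-4))*U = (-4*V*(-2 + U))*U = -4*U*V*(-2 + U))
m - T(-4, x(1/2)) = -6400 - 4*(1/2)²*(-4)*(2 - (1/2)²) = -6400 - 4*(½)²*(-4)*(2 - (½)²) = -6400 - 4*(-4)*(2 - 1*¼)/4 = -6400 - 4*(-4)*(2 - ¼)/4 = -6400 - 4*(-4)*7/(4*4) = -6400 - 1*(-7) = -6400 + 7 = -6393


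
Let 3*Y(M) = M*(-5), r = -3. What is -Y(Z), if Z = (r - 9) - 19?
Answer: -155/3 ≈ -51.667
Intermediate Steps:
Z = -31 (Z = (-3 - 9) - 19 = -12 - 19 = -31)
Y(M) = -5*M/3 (Y(M) = (M*(-5))/3 = (-5*M)/3 = -5*M/3)
-Y(Z) = -(-5)*(-31)/3 = -1*155/3 = -155/3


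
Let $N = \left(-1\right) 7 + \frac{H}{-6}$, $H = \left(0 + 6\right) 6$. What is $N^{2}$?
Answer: $169$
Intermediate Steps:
$H = 36$ ($H = 6 \cdot 6 = 36$)
$N = -13$ ($N = \left(-1\right) 7 + \frac{36}{-6} = -7 + 36 \left(- \frac{1}{6}\right) = -7 - 6 = -13$)
$N^{2} = \left(-13\right)^{2} = 169$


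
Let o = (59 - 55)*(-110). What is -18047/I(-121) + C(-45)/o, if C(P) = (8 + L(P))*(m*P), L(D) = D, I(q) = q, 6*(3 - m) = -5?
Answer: 260669/1936 ≈ 134.64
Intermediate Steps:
m = 23/6 (m = 3 - ⅙*(-5) = 3 + ⅚ = 23/6 ≈ 3.8333)
C(P) = 23*P*(8 + P)/6 (C(P) = (8 + P)*(23*P/6) = 23*P*(8 + P)/6)
o = -440 (o = 4*(-110) = -440)
-18047/I(-121) + C(-45)/o = -18047/(-121) + ((23/6)*(-45)*(8 - 45))/(-440) = -18047*(-1/121) + ((23/6)*(-45)*(-37))*(-1/440) = 18047/121 + (12765/2)*(-1/440) = 18047/121 - 2553/176 = 260669/1936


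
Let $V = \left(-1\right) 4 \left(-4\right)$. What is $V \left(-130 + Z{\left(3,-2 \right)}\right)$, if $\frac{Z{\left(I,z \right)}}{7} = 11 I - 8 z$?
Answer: $3408$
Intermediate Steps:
$Z{\left(I,z \right)} = - 56 z + 77 I$ ($Z{\left(I,z \right)} = 7 \left(11 I - 8 z\right) = 7 \left(- 8 z + 11 I\right) = - 56 z + 77 I$)
$V = 16$ ($V = \left(-4\right) \left(-4\right) = 16$)
$V \left(-130 + Z{\left(3,-2 \right)}\right) = 16 \left(-130 + \left(\left(-56\right) \left(-2\right) + 77 \cdot 3\right)\right) = 16 \left(-130 + \left(112 + 231\right)\right) = 16 \left(-130 + 343\right) = 16 \cdot 213 = 3408$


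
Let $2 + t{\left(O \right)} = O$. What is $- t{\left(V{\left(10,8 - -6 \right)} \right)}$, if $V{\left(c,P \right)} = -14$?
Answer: $16$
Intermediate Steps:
$t{\left(O \right)} = -2 + O$
$- t{\left(V{\left(10,8 - -6 \right)} \right)} = - (-2 - 14) = \left(-1\right) \left(-16\right) = 16$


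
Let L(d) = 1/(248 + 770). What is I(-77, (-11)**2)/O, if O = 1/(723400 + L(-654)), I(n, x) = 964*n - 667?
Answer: -55154265848895/1018 ≈ -5.4179e+10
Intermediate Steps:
L(d) = 1/1018
I(n, x) = -667 + 964*n
O = 1018/736421201 (O = 1/(723400 + 1/1018) = 1/(736421201/1018) = 1018/736421201 ≈ 1.3824e-6)
I(-77, (-11)**2)/O = (-667 + 964*(-77))/(1018/736421201) = (-667 - 74228)*(736421201/1018) = -74895*736421201/1018 = -55154265848895/1018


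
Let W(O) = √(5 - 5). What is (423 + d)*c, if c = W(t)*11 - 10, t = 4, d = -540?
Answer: 1170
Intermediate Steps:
W(O) = 0 (W(O) = √0 = 0)
c = -10 (c = 0*11 - 10 = 0 - 10 = -10)
(423 + d)*c = (423 - 540)*(-10) = -117*(-10) = 1170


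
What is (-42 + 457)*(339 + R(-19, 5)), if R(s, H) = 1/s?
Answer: 2672600/19 ≈ 1.4066e+5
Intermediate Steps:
(-42 + 457)*(339 + R(-19, 5)) = (-42 + 457)*(339 + 1/(-19)) = 415*(339 - 1/19) = 415*(6440/19) = 2672600/19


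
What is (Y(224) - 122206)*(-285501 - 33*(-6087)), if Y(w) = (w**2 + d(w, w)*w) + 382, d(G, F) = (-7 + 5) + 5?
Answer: 6006698880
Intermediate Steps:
d(G, F) = 3 (d(G, F) = -2 + 5 = 3)
Y(w) = 382 + w**2 + 3*w (Y(w) = (w**2 + 3*w) + 382 = 382 + w**2 + 3*w)
(Y(224) - 122206)*(-285501 - 33*(-6087)) = ((382 + 224**2 + 3*224) - 122206)*(-285501 - 33*(-6087)) = ((382 + 50176 + 672) - 122206)*(-285501 + 200871) = (51230 - 122206)*(-84630) = -70976*(-84630) = 6006698880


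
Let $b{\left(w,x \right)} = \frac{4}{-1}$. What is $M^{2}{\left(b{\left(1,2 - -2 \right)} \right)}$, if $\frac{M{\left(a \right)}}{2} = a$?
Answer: $64$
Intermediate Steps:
$b{\left(w,x \right)} = -4$ ($b{\left(w,x \right)} = 4 \left(-1\right) = -4$)
$M{\left(a \right)} = 2 a$
$M^{2}{\left(b{\left(1,2 - -2 \right)} \right)} = \left(2 \left(-4\right)\right)^{2} = \left(-8\right)^{2} = 64$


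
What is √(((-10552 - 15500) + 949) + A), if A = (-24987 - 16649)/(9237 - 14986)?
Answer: I*√829439912739/5749 ≈ 158.42*I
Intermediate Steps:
A = 41636/5749 (A = -41636/(-5749) = -41636*(-1/5749) = 41636/5749 ≈ 7.2423)
√(((-10552 - 15500) + 949) + A) = √(((-10552 - 15500) + 949) + 41636/5749) = √((-26052 + 949) + 41636/5749) = √(-25103 + 41636/5749) = √(-144275511/5749) = I*√829439912739/5749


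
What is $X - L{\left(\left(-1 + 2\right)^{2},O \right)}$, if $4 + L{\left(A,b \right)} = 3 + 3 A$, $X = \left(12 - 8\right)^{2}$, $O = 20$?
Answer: $14$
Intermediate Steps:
$X = 16$ ($X = 4^{2} = 16$)
$L{\left(A,b \right)} = -1 + 3 A$ ($L{\left(A,b \right)} = -4 + \left(3 + 3 A\right) = -1 + 3 A$)
$X - L{\left(\left(-1 + 2\right)^{2},O \right)} = 16 - \left(-1 + 3 \left(-1 + 2\right)^{2}\right) = 16 - \left(-1 + 3 \cdot 1^{2}\right) = 16 - \left(-1 + 3 \cdot 1\right) = 16 - \left(-1 + 3\right) = 16 - 2 = 14$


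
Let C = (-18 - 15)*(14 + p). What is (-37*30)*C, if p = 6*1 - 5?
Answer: 549450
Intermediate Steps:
p = 1 (p = 6 - 5 = 1)
C = -495 (C = (-18 - 15)*(14 + 1) = -33*15 = -495)
(-37*30)*C = -37*30*(-495) = -1110*(-495) = 549450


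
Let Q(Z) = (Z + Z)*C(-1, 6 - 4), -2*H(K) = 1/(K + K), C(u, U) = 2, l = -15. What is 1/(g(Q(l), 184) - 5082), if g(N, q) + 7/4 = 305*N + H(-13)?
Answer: -26/607977 ≈ -4.2765e-5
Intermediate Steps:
H(K) = -1/(4*K) (H(K) = -1/(2*(K + K)) = -1/(2*K)/2 = -1/(4*K))
Q(Z) = 4*Z (Q(Z) = (Z + Z)*2 = (2*Z)*2 = 4*Z)
g(N, q) = -45/26 + 305*N (g(N, q) = -7/4 + (305*N - 1/4/(-13)) = -7/4 + (305*N - 1/4*(-1/13)) = -7/4 + (305*N + 1/52) = -7/4 + (1/52 + 305*N) = -45/26 + 305*N)
1/(g(Q(l), 184) - 5082) = 1/((-45/26 + 305*(4*(-15))) - 5082) = 1/((-45/26 + 305*(-60)) - 5082) = 1/((-45/26 - 18300) - 5082) = 1/(-475845/26 - 5082) = 1/(-607977/26) = -26/607977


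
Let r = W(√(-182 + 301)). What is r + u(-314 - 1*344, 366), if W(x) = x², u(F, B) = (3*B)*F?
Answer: -722365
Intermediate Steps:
u(F, B) = 3*B*F
r = 119 (r = (√(-182 + 301))² = (√119)² = 119)
r + u(-314 - 1*344, 366) = 119 + 3*366*(-314 - 1*344) = 119 + 3*366*(-314 - 344) = 119 + 3*366*(-658) = 119 - 722484 = -722365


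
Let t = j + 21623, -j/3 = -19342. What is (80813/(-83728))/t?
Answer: -80813/6668851472 ≈ -1.2118e-5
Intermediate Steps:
j = 58026 (j = -3*(-19342) = 58026)
t = 79649 (t = 58026 + 21623 = 79649)
(80813/(-83728))/t = (80813/(-83728))/79649 = (80813*(-1/83728))*(1/79649) = -80813/83728*1/79649 = -80813/6668851472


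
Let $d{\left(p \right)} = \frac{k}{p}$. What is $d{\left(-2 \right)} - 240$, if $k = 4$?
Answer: $-242$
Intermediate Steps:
$d{\left(p \right)} = \frac{4}{p}$
$d{\left(-2 \right)} - 240 = \frac{4}{-2} - 240 = 4 \left(- \frac{1}{2}\right) - 240 = -2 - 240 = -242$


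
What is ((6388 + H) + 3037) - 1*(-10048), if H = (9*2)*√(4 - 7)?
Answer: 19473 + 18*I*√3 ≈ 19473.0 + 31.177*I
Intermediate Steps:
H = 18*I*√3 (H = 18*√(-3) = 18*(I*√3) = 18*I*√3 ≈ 31.177*I)
((6388 + H) + 3037) - 1*(-10048) = ((6388 + 18*I*√3) + 3037) - 1*(-10048) = (9425 + 18*I*√3) + 10048 = 19473 + 18*I*√3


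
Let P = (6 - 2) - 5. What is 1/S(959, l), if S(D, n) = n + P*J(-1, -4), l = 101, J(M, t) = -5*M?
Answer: 1/96 ≈ 0.010417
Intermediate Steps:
P = -1 (P = 4 - 5 = -1)
S(D, n) = -5 + n (S(D, n) = n - (-5)*(-1) = n - 1*5 = n - 5 = -5 + n)
1/S(959, l) = 1/(-5 + 101) = 1/96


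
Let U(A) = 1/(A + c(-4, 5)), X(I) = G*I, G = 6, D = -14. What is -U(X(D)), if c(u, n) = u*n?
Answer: 1/104 ≈ 0.0096154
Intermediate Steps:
c(u, n) = n*u
X(I) = 6*I
U(A) = 1/(-20 + A) (U(A) = 1/(A + 5*(-4)) = 1/(A - 20) = 1/(-20 + A))
-U(X(D)) = -1/(-20 + 6*(-14)) = -1/(-20 - 84) = -1/(-104) = -1*(-1/104) = 1/104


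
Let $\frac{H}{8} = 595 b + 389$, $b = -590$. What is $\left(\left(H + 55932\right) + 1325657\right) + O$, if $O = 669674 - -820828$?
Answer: $66803$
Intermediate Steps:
$H = -2805288$ ($H = 8 \left(595 \left(-590\right) + 389\right) = 8 \left(-351050 + 389\right) = 8 \left(-350661\right) = -2805288$)
$O = 1490502$ ($O = 669674 + 820828 = 1490502$)
$\left(\left(H + 55932\right) + 1325657\right) + O = \left(\left(-2805288 + 55932\right) + 1325657\right) + 1490502 = \left(-2749356 + 1325657\right) + 1490502 = -1423699 + 1490502 = 66803$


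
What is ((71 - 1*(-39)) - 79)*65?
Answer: 2015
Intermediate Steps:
((71 - 1*(-39)) - 79)*65 = ((71 + 39) - 79)*65 = (110 - 79)*65 = 31*65 = 2015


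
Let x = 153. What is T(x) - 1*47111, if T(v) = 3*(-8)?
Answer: -47135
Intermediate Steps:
T(v) = -24
T(x) - 1*47111 = -24 - 1*47111 = -24 - 47111 = -47135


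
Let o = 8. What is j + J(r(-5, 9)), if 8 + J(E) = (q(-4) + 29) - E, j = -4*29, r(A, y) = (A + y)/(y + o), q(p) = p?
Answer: -1687/17 ≈ -99.235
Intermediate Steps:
r(A, y) = (A + y)/(8 + y) (r(A, y) = (A + y)/(y + 8) = (A + y)/(8 + y))
j = -116
J(E) = 17 - E (J(E) = -8 + ((-4 + 29) - E) = -8 + (25 - E) = 17 - E)
j + J(r(-5, 9)) = -116 + (17 - (-5 + 9)/(8 + 9)) = -116 + (17 - 4/17) = -116 + 285/17 = -1687/17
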